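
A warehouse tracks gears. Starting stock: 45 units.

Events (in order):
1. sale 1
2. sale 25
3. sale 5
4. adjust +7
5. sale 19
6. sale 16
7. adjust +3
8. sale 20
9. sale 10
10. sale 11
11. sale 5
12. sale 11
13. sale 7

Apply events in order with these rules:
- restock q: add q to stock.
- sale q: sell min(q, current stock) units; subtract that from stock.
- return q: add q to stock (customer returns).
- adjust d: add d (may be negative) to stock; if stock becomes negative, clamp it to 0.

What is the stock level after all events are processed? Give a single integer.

Answer: 0

Derivation:
Processing events:
Start: stock = 45
  Event 1 (sale 1): sell min(1,45)=1. stock: 45 - 1 = 44. total_sold = 1
  Event 2 (sale 25): sell min(25,44)=25. stock: 44 - 25 = 19. total_sold = 26
  Event 3 (sale 5): sell min(5,19)=5. stock: 19 - 5 = 14. total_sold = 31
  Event 4 (adjust +7): 14 + 7 = 21
  Event 5 (sale 19): sell min(19,21)=19. stock: 21 - 19 = 2. total_sold = 50
  Event 6 (sale 16): sell min(16,2)=2. stock: 2 - 2 = 0. total_sold = 52
  Event 7 (adjust +3): 0 + 3 = 3
  Event 8 (sale 20): sell min(20,3)=3. stock: 3 - 3 = 0. total_sold = 55
  Event 9 (sale 10): sell min(10,0)=0. stock: 0 - 0 = 0. total_sold = 55
  Event 10 (sale 11): sell min(11,0)=0. stock: 0 - 0 = 0. total_sold = 55
  Event 11 (sale 5): sell min(5,0)=0. stock: 0 - 0 = 0. total_sold = 55
  Event 12 (sale 11): sell min(11,0)=0. stock: 0 - 0 = 0. total_sold = 55
  Event 13 (sale 7): sell min(7,0)=0. stock: 0 - 0 = 0. total_sold = 55
Final: stock = 0, total_sold = 55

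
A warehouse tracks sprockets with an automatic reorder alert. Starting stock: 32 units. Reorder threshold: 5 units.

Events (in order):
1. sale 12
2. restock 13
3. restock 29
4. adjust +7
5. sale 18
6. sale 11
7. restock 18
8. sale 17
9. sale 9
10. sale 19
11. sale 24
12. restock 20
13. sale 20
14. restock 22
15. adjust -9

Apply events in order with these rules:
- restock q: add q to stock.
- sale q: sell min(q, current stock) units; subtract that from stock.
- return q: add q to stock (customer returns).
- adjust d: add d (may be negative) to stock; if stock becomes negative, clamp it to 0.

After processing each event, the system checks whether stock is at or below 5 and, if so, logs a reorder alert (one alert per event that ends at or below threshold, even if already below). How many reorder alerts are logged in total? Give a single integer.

Processing events:
Start: stock = 32
  Event 1 (sale 12): sell min(12,32)=12. stock: 32 - 12 = 20. total_sold = 12
  Event 2 (restock 13): 20 + 13 = 33
  Event 3 (restock 29): 33 + 29 = 62
  Event 4 (adjust +7): 62 + 7 = 69
  Event 5 (sale 18): sell min(18,69)=18. stock: 69 - 18 = 51. total_sold = 30
  Event 6 (sale 11): sell min(11,51)=11. stock: 51 - 11 = 40. total_sold = 41
  Event 7 (restock 18): 40 + 18 = 58
  Event 8 (sale 17): sell min(17,58)=17. stock: 58 - 17 = 41. total_sold = 58
  Event 9 (sale 9): sell min(9,41)=9. stock: 41 - 9 = 32. total_sold = 67
  Event 10 (sale 19): sell min(19,32)=19. stock: 32 - 19 = 13. total_sold = 86
  Event 11 (sale 24): sell min(24,13)=13. stock: 13 - 13 = 0. total_sold = 99
  Event 12 (restock 20): 0 + 20 = 20
  Event 13 (sale 20): sell min(20,20)=20. stock: 20 - 20 = 0. total_sold = 119
  Event 14 (restock 22): 0 + 22 = 22
  Event 15 (adjust -9): 22 + -9 = 13
Final: stock = 13, total_sold = 119

Checking against threshold 5:
  After event 1: stock=20 > 5
  After event 2: stock=33 > 5
  After event 3: stock=62 > 5
  After event 4: stock=69 > 5
  After event 5: stock=51 > 5
  After event 6: stock=40 > 5
  After event 7: stock=58 > 5
  After event 8: stock=41 > 5
  After event 9: stock=32 > 5
  After event 10: stock=13 > 5
  After event 11: stock=0 <= 5 -> ALERT
  After event 12: stock=20 > 5
  After event 13: stock=0 <= 5 -> ALERT
  After event 14: stock=22 > 5
  After event 15: stock=13 > 5
Alert events: [11, 13]. Count = 2

Answer: 2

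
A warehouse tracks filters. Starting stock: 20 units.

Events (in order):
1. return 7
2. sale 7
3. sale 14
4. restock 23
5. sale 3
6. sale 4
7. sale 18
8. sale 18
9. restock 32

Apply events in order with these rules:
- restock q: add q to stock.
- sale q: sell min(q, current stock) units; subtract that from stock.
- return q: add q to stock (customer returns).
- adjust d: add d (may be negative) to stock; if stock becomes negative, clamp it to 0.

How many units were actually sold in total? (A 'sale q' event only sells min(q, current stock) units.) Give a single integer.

Answer: 50

Derivation:
Processing events:
Start: stock = 20
  Event 1 (return 7): 20 + 7 = 27
  Event 2 (sale 7): sell min(7,27)=7. stock: 27 - 7 = 20. total_sold = 7
  Event 3 (sale 14): sell min(14,20)=14. stock: 20 - 14 = 6. total_sold = 21
  Event 4 (restock 23): 6 + 23 = 29
  Event 5 (sale 3): sell min(3,29)=3. stock: 29 - 3 = 26. total_sold = 24
  Event 6 (sale 4): sell min(4,26)=4. stock: 26 - 4 = 22. total_sold = 28
  Event 7 (sale 18): sell min(18,22)=18. stock: 22 - 18 = 4. total_sold = 46
  Event 8 (sale 18): sell min(18,4)=4. stock: 4 - 4 = 0. total_sold = 50
  Event 9 (restock 32): 0 + 32 = 32
Final: stock = 32, total_sold = 50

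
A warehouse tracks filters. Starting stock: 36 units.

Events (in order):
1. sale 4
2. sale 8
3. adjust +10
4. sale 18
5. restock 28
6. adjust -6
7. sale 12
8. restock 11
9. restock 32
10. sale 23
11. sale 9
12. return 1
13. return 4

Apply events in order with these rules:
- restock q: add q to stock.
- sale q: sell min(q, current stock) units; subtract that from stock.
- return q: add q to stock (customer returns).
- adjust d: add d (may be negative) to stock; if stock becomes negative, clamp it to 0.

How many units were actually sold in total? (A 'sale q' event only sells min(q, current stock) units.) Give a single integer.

Processing events:
Start: stock = 36
  Event 1 (sale 4): sell min(4,36)=4. stock: 36 - 4 = 32. total_sold = 4
  Event 2 (sale 8): sell min(8,32)=8. stock: 32 - 8 = 24. total_sold = 12
  Event 3 (adjust +10): 24 + 10 = 34
  Event 4 (sale 18): sell min(18,34)=18. stock: 34 - 18 = 16. total_sold = 30
  Event 5 (restock 28): 16 + 28 = 44
  Event 6 (adjust -6): 44 + -6 = 38
  Event 7 (sale 12): sell min(12,38)=12. stock: 38 - 12 = 26. total_sold = 42
  Event 8 (restock 11): 26 + 11 = 37
  Event 9 (restock 32): 37 + 32 = 69
  Event 10 (sale 23): sell min(23,69)=23. stock: 69 - 23 = 46. total_sold = 65
  Event 11 (sale 9): sell min(9,46)=9. stock: 46 - 9 = 37. total_sold = 74
  Event 12 (return 1): 37 + 1 = 38
  Event 13 (return 4): 38 + 4 = 42
Final: stock = 42, total_sold = 74

Answer: 74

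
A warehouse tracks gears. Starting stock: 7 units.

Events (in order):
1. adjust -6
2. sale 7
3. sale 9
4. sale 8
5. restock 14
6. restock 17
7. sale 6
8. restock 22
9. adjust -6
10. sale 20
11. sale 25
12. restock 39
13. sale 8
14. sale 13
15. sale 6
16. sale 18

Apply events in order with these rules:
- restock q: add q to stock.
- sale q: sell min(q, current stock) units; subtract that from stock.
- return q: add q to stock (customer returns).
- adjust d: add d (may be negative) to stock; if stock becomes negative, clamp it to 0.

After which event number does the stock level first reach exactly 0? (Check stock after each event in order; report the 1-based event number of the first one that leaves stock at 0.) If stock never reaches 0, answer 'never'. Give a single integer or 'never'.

Answer: 2

Derivation:
Processing events:
Start: stock = 7
  Event 1 (adjust -6): 7 + -6 = 1
  Event 2 (sale 7): sell min(7,1)=1. stock: 1 - 1 = 0. total_sold = 1
  Event 3 (sale 9): sell min(9,0)=0. stock: 0 - 0 = 0. total_sold = 1
  Event 4 (sale 8): sell min(8,0)=0. stock: 0 - 0 = 0. total_sold = 1
  Event 5 (restock 14): 0 + 14 = 14
  Event 6 (restock 17): 14 + 17 = 31
  Event 7 (sale 6): sell min(6,31)=6. stock: 31 - 6 = 25. total_sold = 7
  Event 8 (restock 22): 25 + 22 = 47
  Event 9 (adjust -6): 47 + -6 = 41
  Event 10 (sale 20): sell min(20,41)=20. stock: 41 - 20 = 21. total_sold = 27
  Event 11 (sale 25): sell min(25,21)=21. stock: 21 - 21 = 0. total_sold = 48
  Event 12 (restock 39): 0 + 39 = 39
  Event 13 (sale 8): sell min(8,39)=8. stock: 39 - 8 = 31. total_sold = 56
  Event 14 (sale 13): sell min(13,31)=13. stock: 31 - 13 = 18. total_sold = 69
  Event 15 (sale 6): sell min(6,18)=6. stock: 18 - 6 = 12. total_sold = 75
  Event 16 (sale 18): sell min(18,12)=12. stock: 12 - 12 = 0. total_sold = 87
Final: stock = 0, total_sold = 87

First zero at event 2.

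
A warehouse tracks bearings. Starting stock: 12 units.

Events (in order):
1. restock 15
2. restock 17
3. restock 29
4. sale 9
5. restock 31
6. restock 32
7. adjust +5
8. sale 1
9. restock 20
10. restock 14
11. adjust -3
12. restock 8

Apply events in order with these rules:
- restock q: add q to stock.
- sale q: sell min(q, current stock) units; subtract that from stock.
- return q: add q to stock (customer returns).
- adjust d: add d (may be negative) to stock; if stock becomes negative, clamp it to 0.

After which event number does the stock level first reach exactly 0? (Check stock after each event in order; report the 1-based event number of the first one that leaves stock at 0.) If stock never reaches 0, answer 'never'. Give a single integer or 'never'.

Processing events:
Start: stock = 12
  Event 1 (restock 15): 12 + 15 = 27
  Event 2 (restock 17): 27 + 17 = 44
  Event 3 (restock 29): 44 + 29 = 73
  Event 4 (sale 9): sell min(9,73)=9. stock: 73 - 9 = 64. total_sold = 9
  Event 5 (restock 31): 64 + 31 = 95
  Event 6 (restock 32): 95 + 32 = 127
  Event 7 (adjust +5): 127 + 5 = 132
  Event 8 (sale 1): sell min(1,132)=1. stock: 132 - 1 = 131. total_sold = 10
  Event 9 (restock 20): 131 + 20 = 151
  Event 10 (restock 14): 151 + 14 = 165
  Event 11 (adjust -3): 165 + -3 = 162
  Event 12 (restock 8): 162 + 8 = 170
Final: stock = 170, total_sold = 10

Stock never reaches 0.

Answer: never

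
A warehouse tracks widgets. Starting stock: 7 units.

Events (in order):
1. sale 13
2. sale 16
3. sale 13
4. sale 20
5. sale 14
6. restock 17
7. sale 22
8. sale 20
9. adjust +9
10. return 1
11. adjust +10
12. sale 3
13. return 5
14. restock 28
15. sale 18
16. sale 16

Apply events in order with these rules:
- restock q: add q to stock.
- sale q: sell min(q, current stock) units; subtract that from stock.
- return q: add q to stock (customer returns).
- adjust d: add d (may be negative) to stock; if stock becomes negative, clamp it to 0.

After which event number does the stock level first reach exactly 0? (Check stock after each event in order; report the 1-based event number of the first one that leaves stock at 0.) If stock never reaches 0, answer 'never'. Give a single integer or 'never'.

Answer: 1

Derivation:
Processing events:
Start: stock = 7
  Event 1 (sale 13): sell min(13,7)=7. stock: 7 - 7 = 0. total_sold = 7
  Event 2 (sale 16): sell min(16,0)=0. stock: 0 - 0 = 0. total_sold = 7
  Event 3 (sale 13): sell min(13,0)=0. stock: 0 - 0 = 0. total_sold = 7
  Event 4 (sale 20): sell min(20,0)=0. stock: 0 - 0 = 0. total_sold = 7
  Event 5 (sale 14): sell min(14,0)=0. stock: 0 - 0 = 0. total_sold = 7
  Event 6 (restock 17): 0 + 17 = 17
  Event 7 (sale 22): sell min(22,17)=17. stock: 17 - 17 = 0. total_sold = 24
  Event 8 (sale 20): sell min(20,0)=0. stock: 0 - 0 = 0. total_sold = 24
  Event 9 (adjust +9): 0 + 9 = 9
  Event 10 (return 1): 9 + 1 = 10
  Event 11 (adjust +10): 10 + 10 = 20
  Event 12 (sale 3): sell min(3,20)=3. stock: 20 - 3 = 17. total_sold = 27
  Event 13 (return 5): 17 + 5 = 22
  Event 14 (restock 28): 22 + 28 = 50
  Event 15 (sale 18): sell min(18,50)=18. stock: 50 - 18 = 32. total_sold = 45
  Event 16 (sale 16): sell min(16,32)=16. stock: 32 - 16 = 16. total_sold = 61
Final: stock = 16, total_sold = 61

First zero at event 1.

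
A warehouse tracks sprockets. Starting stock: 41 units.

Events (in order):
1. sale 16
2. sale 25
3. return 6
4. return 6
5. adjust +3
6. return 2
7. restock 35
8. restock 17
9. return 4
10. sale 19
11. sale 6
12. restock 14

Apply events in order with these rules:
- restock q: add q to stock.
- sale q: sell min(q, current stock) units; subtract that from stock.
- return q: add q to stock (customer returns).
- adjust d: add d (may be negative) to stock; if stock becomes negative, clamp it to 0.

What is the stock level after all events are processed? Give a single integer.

Answer: 62

Derivation:
Processing events:
Start: stock = 41
  Event 1 (sale 16): sell min(16,41)=16. stock: 41 - 16 = 25. total_sold = 16
  Event 2 (sale 25): sell min(25,25)=25. stock: 25 - 25 = 0. total_sold = 41
  Event 3 (return 6): 0 + 6 = 6
  Event 4 (return 6): 6 + 6 = 12
  Event 5 (adjust +3): 12 + 3 = 15
  Event 6 (return 2): 15 + 2 = 17
  Event 7 (restock 35): 17 + 35 = 52
  Event 8 (restock 17): 52 + 17 = 69
  Event 9 (return 4): 69 + 4 = 73
  Event 10 (sale 19): sell min(19,73)=19. stock: 73 - 19 = 54. total_sold = 60
  Event 11 (sale 6): sell min(6,54)=6. stock: 54 - 6 = 48. total_sold = 66
  Event 12 (restock 14): 48 + 14 = 62
Final: stock = 62, total_sold = 66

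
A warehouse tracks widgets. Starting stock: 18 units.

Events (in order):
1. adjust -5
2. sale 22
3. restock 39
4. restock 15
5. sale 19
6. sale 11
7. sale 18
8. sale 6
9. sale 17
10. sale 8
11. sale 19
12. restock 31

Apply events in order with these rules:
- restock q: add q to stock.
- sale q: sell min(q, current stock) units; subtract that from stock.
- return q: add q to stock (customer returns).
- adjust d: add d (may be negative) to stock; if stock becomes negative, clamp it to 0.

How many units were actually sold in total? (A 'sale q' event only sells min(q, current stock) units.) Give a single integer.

Processing events:
Start: stock = 18
  Event 1 (adjust -5): 18 + -5 = 13
  Event 2 (sale 22): sell min(22,13)=13. stock: 13 - 13 = 0. total_sold = 13
  Event 3 (restock 39): 0 + 39 = 39
  Event 4 (restock 15): 39 + 15 = 54
  Event 5 (sale 19): sell min(19,54)=19. stock: 54 - 19 = 35. total_sold = 32
  Event 6 (sale 11): sell min(11,35)=11. stock: 35 - 11 = 24. total_sold = 43
  Event 7 (sale 18): sell min(18,24)=18. stock: 24 - 18 = 6. total_sold = 61
  Event 8 (sale 6): sell min(6,6)=6. stock: 6 - 6 = 0. total_sold = 67
  Event 9 (sale 17): sell min(17,0)=0. stock: 0 - 0 = 0. total_sold = 67
  Event 10 (sale 8): sell min(8,0)=0. stock: 0 - 0 = 0. total_sold = 67
  Event 11 (sale 19): sell min(19,0)=0. stock: 0 - 0 = 0. total_sold = 67
  Event 12 (restock 31): 0 + 31 = 31
Final: stock = 31, total_sold = 67

Answer: 67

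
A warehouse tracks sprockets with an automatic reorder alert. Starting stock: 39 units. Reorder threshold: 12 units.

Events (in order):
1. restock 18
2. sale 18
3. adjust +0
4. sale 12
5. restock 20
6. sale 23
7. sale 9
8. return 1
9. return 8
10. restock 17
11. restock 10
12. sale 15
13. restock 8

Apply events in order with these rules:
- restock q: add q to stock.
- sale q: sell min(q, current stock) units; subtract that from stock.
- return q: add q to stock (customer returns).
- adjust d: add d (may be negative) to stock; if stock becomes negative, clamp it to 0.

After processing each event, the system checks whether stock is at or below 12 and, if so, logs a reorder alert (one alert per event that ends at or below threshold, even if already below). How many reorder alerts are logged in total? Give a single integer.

Answer: 0

Derivation:
Processing events:
Start: stock = 39
  Event 1 (restock 18): 39 + 18 = 57
  Event 2 (sale 18): sell min(18,57)=18. stock: 57 - 18 = 39. total_sold = 18
  Event 3 (adjust +0): 39 + 0 = 39
  Event 4 (sale 12): sell min(12,39)=12. stock: 39 - 12 = 27. total_sold = 30
  Event 5 (restock 20): 27 + 20 = 47
  Event 6 (sale 23): sell min(23,47)=23. stock: 47 - 23 = 24. total_sold = 53
  Event 7 (sale 9): sell min(9,24)=9. stock: 24 - 9 = 15. total_sold = 62
  Event 8 (return 1): 15 + 1 = 16
  Event 9 (return 8): 16 + 8 = 24
  Event 10 (restock 17): 24 + 17 = 41
  Event 11 (restock 10): 41 + 10 = 51
  Event 12 (sale 15): sell min(15,51)=15. stock: 51 - 15 = 36. total_sold = 77
  Event 13 (restock 8): 36 + 8 = 44
Final: stock = 44, total_sold = 77

Checking against threshold 12:
  After event 1: stock=57 > 12
  After event 2: stock=39 > 12
  After event 3: stock=39 > 12
  After event 4: stock=27 > 12
  After event 5: stock=47 > 12
  After event 6: stock=24 > 12
  After event 7: stock=15 > 12
  After event 8: stock=16 > 12
  After event 9: stock=24 > 12
  After event 10: stock=41 > 12
  After event 11: stock=51 > 12
  After event 12: stock=36 > 12
  After event 13: stock=44 > 12
Alert events: []. Count = 0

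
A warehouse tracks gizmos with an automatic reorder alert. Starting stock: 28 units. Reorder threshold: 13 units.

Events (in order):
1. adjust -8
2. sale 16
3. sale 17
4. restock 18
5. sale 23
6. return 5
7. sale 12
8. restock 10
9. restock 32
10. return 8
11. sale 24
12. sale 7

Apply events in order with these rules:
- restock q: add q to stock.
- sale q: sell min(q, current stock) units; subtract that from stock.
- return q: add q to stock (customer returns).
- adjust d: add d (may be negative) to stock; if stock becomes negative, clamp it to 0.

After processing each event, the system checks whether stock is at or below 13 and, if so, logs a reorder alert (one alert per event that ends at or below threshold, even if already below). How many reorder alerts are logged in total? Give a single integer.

Answer: 6

Derivation:
Processing events:
Start: stock = 28
  Event 1 (adjust -8): 28 + -8 = 20
  Event 2 (sale 16): sell min(16,20)=16. stock: 20 - 16 = 4. total_sold = 16
  Event 3 (sale 17): sell min(17,4)=4. stock: 4 - 4 = 0. total_sold = 20
  Event 4 (restock 18): 0 + 18 = 18
  Event 5 (sale 23): sell min(23,18)=18. stock: 18 - 18 = 0. total_sold = 38
  Event 6 (return 5): 0 + 5 = 5
  Event 7 (sale 12): sell min(12,5)=5. stock: 5 - 5 = 0. total_sold = 43
  Event 8 (restock 10): 0 + 10 = 10
  Event 9 (restock 32): 10 + 32 = 42
  Event 10 (return 8): 42 + 8 = 50
  Event 11 (sale 24): sell min(24,50)=24. stock: 50 - 24 = 26. total_sold = 67
  Event 12 (sale 7): sell min(7,26)=7. stock: 26 - 7 = 19. total_sold = 74
Final: stock = 19, total_sold = 74

Checking against threshold 13:
  After event 1: stock=20 > 13
  After event 2: stock=4 <= 13 -> ALERT
  After event 3: stock=0 <= 13 -> ALERT
  After event 4: stock=18 > 13
  After event 5: stock=0 <= 13 -> ALERT
  After event 6: stock=5 <= 13 -> ALERT
  After event 7: stock=0 <= 13 -> ALERT
  After event 8: stock=10 <= 13 -> ALERT
  After event 9: stock=42 > 13
  After event 10: stock=50 > 13
  After event 11: stock=26 > 13
  After event 12: stock=19 > 13
Alert events: [2, 3, 5, 6, 7, 8]. Count = 6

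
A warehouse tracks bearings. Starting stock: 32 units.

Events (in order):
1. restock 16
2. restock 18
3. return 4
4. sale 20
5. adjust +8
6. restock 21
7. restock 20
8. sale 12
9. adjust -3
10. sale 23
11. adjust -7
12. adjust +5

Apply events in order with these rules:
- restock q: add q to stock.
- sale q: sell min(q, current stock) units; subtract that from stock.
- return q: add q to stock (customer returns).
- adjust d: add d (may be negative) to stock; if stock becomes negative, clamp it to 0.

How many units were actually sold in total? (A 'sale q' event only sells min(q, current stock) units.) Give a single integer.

Processing events:
Start: stock = 32
  Event 1 (restock 16): 32 + 16 = 48
  Event 2 (restock 18): 48 + 18 = 66
  Event 3 (return 4): 66 + 4 = 70
  Event 4 (sale 20): sell min(20,70)=20. stock: 70 - 20 = 50. total_sold = 20
  Event 5 (adjust +8): 50 + 8 = 58
  Event 6 (restock 21): 58 + 21 = 79
  Event 7 (restock 20): 79 + 20 = 99
  Event 8 (sale 12): sell min(12,99)=12. stock: 99 - 12 = 87. total_sold = 32
  Event 9 (adjust -3): 87 + -3 = 84
  Event 10 (sale 23): sell min(23,84)=23. stock: 84 - 23 = 61. total_sold = 55
  Event 11 (adjust -7): 61 + -7 = 54
  Event 12 (adjust +5): 54 + 5 = 59
Final: stock = 59, total_sold = 55

Answer: 55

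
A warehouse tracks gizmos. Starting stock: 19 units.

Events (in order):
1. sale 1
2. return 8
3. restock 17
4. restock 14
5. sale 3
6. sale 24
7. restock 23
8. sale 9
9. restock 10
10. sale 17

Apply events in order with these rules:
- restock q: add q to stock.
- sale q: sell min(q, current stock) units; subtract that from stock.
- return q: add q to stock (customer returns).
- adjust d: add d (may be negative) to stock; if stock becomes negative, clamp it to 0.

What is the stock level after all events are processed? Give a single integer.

Answer: 37

Derivation:
Processing events:
Start: stock = 19
  Event 1 (sale 1): sell min(1,19)=1. stock: 19 - 1 = 18. total_sold = 1
  Event 2 (return 8): 18 + 8 = 26
  Event 3 (restock 17): 26 + 17 = 43
  Event 4 (restock 14): 43 + 14 = 57
  Event 5 (sale 3): sell min(3,57)=3. stock: 57 - 3 = 54. total_sold = 4
  Event 6 (sale 24): sell min(24,54)=24. stock: 54 - 24 = 30. total_sold = 28
  Event 7 (restock 23): 30 + 23 = 53
  Event 8 (sale 9): sell min(9,53)=9. stock: 53 - 9 = 44. total_sold = 37
  Event 9 (restock 10): 44 + 10 = 54
  Event 10 (sale 17): sell min(17,54)=17. stock: 54 - 17 = 37. total_sold = 54
Final: stock = 37, total_sold = 54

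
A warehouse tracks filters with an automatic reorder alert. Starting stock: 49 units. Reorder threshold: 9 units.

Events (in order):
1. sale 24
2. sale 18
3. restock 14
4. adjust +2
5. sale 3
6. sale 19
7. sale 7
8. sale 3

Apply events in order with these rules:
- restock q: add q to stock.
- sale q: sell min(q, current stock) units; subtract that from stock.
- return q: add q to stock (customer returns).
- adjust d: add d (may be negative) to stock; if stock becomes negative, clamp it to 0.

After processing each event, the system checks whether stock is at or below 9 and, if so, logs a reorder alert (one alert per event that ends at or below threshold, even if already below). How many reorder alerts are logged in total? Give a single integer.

Processing events:
Start: stock = 49
  Event 1 (sale 24): sell min(24,49)=24. stock: 49 - 24 = 25. total_sold = 24
  Event 2 (sale 18): sell min(18,25)=18. stock: 25 - 18 = 7. total_sold = 42
  Event 3 (restock 14): 7 + 14 = 21
  Event 4 (adjust +2): 21 + 2 = 23
  Event 5 (sale 3): sell min(3,23)=3. stock: 23 - 3 = 20. total_sold = 45
  Event 6 (sale 19): sell min(19,20)=19. stock: 20 - 19 = 1. total_sold = 64
  Event 7 (sale 7): sell min(7,1)=1. stock: 1 - 1 = 0. total_sold = 65
  Event 8 (sale 3): sell min(3,0)=0. stock: 0 - 0 = 0. total_sold = 65
Final: stock = 0, total_sold = 65

Checking against threshold 9:
  After event 1: stock=25 > 9
  After event 2: stock=7 <= 9 -> ALERT
  After event 3: stock=21 > 9
  After event 4: stock=23 > 9
  After event 5: stock=20 > 9
  After event 6: stock=1 <= 9 -> ALERT
  After event 7: stock=0 <= 9 -> ALERT
  After event 8: stock=0 <= 9 -> ALERT
Alert events: [2, 6, 7, 8]. Count = 4

Answer: 4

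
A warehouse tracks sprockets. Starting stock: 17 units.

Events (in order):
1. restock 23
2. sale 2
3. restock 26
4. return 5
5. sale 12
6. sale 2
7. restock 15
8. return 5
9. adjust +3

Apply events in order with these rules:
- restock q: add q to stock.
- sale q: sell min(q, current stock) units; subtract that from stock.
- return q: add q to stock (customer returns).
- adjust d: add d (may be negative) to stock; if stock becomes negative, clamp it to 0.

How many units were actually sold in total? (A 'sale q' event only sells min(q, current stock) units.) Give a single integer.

Answer: 16

Derivation:
Processing events:
Start: stock = 17
  Event 1 (restock 23): 17 + 23 = 40
  Event 2 (sale 2): sell min(2,40)=2. stock: 40 - 2 = 38. total_sold = 2
  Event 3 (restock 26): 38 + 26 = 64
  Event 4 (return 5): 64 + 5 = 69
  Event 5 (sale 12): sell min(12,69)=12. stock: 69 - 12 = 57. total_sold = 14
  Event 6 (sale 2): sell min(2,57)=2. stock: 57 - 2 = 55. total_sold = 16
  Event 7 (restock 15): 55 + 15 = 70
  Event 8 (return 5): 70 + 5 = 75
  Event 9 (adjust +3): 75 + 3 = 78
Final: stock = 78, total_sold = 16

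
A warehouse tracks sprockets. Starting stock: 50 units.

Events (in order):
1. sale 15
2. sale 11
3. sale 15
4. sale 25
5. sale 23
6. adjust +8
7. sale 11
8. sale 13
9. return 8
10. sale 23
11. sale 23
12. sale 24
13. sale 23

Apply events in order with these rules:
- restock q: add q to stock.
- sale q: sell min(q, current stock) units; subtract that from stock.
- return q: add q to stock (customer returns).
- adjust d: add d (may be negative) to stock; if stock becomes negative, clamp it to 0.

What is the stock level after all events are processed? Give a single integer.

Answer: 0

Derivation:
Processing events:
Start: stock = 50
  Event 1 (sale 15): sell min(15,50)=15. stock: 50 - 15 = 35. total_sold = 15
  Event 2 (sale 11): sell min(11,35)=11. stock: 35 - 11 = 24. total_sold = 26
  Event 3 (sale 15): sell min(15,24)=15. stock: 24 - 15 = 9. total_sold = 41
  Event 4 (sale 25): sell min(25,9)=9. stock: 9 - 9 = 0. total_sold = 50
  Event 5 (sale 23): sell min(23,0)=0. stock: 0 - 0 = 0. total_sold = 50
  Event 6 (adjust +8): 0 + 8 = 8
  Event 7 (sale 11): sell min(11,8)=8. stock: 8 - 8 = 0. total_sold = 58
  Event 8 (sale 13): sell min(13,0)=0. stock: 0 - 0 = 0. total_sold = 58
  Event 9 (return 8): 0 + 8 = 8
  Event 10 (sale 23): sell min(23,8)=8. stock: 8 - 8 = 0. total_sold = 66
  Event 11 (sale 23): sell min(23,0)=0. stock: 0 - 0 = 0. total_sold = 66
  Event 12 (sale 24): sell min(24,0)=0. stock: 0 - 0 = 0. total_sold = 66
  Event 13 (sale 23): sell min(23,0)=0. stock: 0 - 0 = 0. total_sold = 66
Final: stock = 0, total_sold = 66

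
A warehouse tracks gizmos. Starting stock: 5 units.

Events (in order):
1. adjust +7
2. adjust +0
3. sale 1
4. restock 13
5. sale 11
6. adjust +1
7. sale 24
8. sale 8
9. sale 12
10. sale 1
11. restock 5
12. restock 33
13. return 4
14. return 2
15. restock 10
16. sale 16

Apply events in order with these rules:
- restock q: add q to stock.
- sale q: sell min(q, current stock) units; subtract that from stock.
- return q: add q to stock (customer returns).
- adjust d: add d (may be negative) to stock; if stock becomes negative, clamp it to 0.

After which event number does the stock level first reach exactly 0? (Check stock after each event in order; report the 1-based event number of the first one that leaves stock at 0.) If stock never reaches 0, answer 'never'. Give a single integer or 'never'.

Processing events:
Start: stock = 5
  Event 1 (adjust +7): 5 + 7 = 12
  Event 2 (adjust +0): 12 + 0 = 12
  Event 3 (sale 1): sell min(1,12)=1. stock: 12 - 1 = 11. total_sold = 1
  Event 4 (restock 13): 11 + 13 = 24
  Event 5 (sale 11): sell min(11,24)=11. stock: 24 - 11 = 13. total_sold = 12
  Event 6 (adjust +1): 13 + 1 = 14
  Event 7 (sale 24): sell min(24,14)=14. stock: 14 - 14 = 0. total_sold = 26
  Event 8 (sale 8): sell min(8,0)=0. stock: 0 - 0 = 0. total_sold = 26
  Event 9 (sale 12): sell min(12,0)=0. stock: 0 - 0 = 0. total_sold = 26
  Event 10 (sale 1): sell min(1,0)=0. stock: 0 - 0 = 0. total_sold = 26
  Event 11 (restock 5): 0 + 5 = 5
  Event 12 (restock 33): 5 + 33 = 38
  Event 13 (return 4): 38 + 4 = 42
  Event 14 (return 2): 42 + 2 = 44
  Event 15 (restock 10): 44 + 10 = 54
  Event 16 (sale 16): sell min(16,54)=16. stock: 54 - 16 = 38. total_sold = 42
Final: stock = 38, total_sold = 42

First zero at event 7.

Answer: 7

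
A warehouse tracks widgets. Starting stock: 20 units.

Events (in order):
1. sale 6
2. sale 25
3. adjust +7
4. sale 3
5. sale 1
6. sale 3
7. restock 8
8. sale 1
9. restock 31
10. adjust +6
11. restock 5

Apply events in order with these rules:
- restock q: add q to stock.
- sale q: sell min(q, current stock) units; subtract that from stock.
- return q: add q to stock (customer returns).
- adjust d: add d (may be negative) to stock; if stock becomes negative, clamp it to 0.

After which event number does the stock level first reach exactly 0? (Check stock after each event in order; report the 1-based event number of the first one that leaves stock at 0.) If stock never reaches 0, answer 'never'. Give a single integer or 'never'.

Processing events:
Start: stock = 20
  Event 1 (sale 6): sell min(6,20)=6. stock: 20 - 6 = 14. total_sold = 6
  Event 2 (sale 25): sell min(25,14)=14. stock: 14 - 14 = 0. total_sold = 20
  Event 3 (adjust +7): 0 + 7 = 7
  Event 4 (sale 3): sell min(3,7)=3. stock: 7 - 3 = 4. total_sold = 23
  Event 5 (sale 1): sell min(1,4)=1. stock: 4 - 1 = 3. total_sold = 24
  Event 6 (sale 3): sell min(3,3)=3. stock: 3 - 3 = 0. total_sold = 27
  Event 7 (restock 8): 0 + 8 = 8
  Event 8 (sale 1): sell min(1,8)=1. stock: 8 - 1 = 7. total_sold = 28
  Event 9 (restock 31): 7 + 31 = 38
  Event 10 (adjust +6): 38 + 6 = 44
  Event 11 (restock 5): 44 + 5 = 49
Final: stock = 49, total_sold = 28

First zero at event 2.

Answer: 2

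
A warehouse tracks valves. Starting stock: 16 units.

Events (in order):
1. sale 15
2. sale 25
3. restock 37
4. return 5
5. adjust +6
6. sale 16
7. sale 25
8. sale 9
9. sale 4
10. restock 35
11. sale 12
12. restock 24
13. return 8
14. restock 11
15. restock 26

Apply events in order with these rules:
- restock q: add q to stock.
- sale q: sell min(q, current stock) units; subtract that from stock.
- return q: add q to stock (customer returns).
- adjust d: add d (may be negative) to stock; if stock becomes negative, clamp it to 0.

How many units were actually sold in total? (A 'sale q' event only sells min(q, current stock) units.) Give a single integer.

Answer: 76

Derivation:
Processing events:
Start: stock = 16
  Event 1 (sale 15): sell min(15,16)=15. stock: 16 - 15 = 1. total_sold = 15
  Event 2 (sale 25): sell min(25,1)=1. stock: 1 - 1 = 0. total_sold = 16
  Event 3 (restock 37): 0 + 37 = 37
  Event 4 (return 5): 37 + 5 = 42
  Event 5 (adjust +6): 42 + 6 = 48
  Event 6 (sale 16): sell min(16,48)=16. stock: 48 - 16 = 32. total_sold = 32
  Event 7 (sale 25): sell min(25,32)=25. stock: 32 - 25 = 7. total_sold = 57
  Event 8 (sale 9): sell min(9,7)=7. stock: 7 - 7 = 0. total_sold = 64
  Event 9 (sale 4): sell min(4,0)=0. stock: 0 - 0 = 0. total_sold = 64
  Event 10 (restock 35): 0 + 35 = 35
  Event 11 (sale 12): sell min(12,35)=12. stock: 35 - 12 = 23. total_sold = 76
  Event 12 (restock 24): 23 + 24 = 47
  Event 13 (return 8): 47 + 8 = 55
  Event 14 (restock 11): 55 + 11 = 66
  Event 15 (restock 26): 66 + 26 = 92
Final: stock = 92, total_sold = 76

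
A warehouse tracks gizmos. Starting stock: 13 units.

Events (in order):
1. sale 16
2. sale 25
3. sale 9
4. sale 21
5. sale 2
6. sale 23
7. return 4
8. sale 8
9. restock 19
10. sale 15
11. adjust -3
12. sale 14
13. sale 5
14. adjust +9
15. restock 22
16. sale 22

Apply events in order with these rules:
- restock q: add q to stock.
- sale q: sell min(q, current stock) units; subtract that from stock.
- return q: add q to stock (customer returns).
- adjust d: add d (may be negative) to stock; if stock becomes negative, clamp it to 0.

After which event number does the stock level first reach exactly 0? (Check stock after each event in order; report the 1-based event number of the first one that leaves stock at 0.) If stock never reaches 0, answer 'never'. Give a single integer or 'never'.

Processing events:
Start: stock = 13
  Event 1 (sale 16): sell min(16,13)=13. stock: 13 - 13 = 0. total_sold = 13
  Event 2 (sale 25): sell min(25,0)=0. stock: 0 - 0 = 0. total_sold = 13
  Event 3 (sale 9): sell min(9,0)=0. stock: 0 - 0 = 0. total_sold = 13
  Event 4 (sale 21): sell min(21,0)=0. stock: 0 - 0 = 0. total_sold = 13
  Event 5 (sale 2): sell min(2,0)=0. stock: 0 - 0 = 0. total_sold = 13
  Event 6 (sale 23): sell min(23,0)=0. stock: 0 - 0 = 0. total_sold = 13
  Event 7 (return 4): 0 + 4 = 4
  Event 8 (sale 8): sell min(8,4)=4. stock: 4 - 4 = 0. total_sold = 17
  Event 9 (restock 19): 0 + 19 = 19
  Event 10 (sale 15): sell min(15,19)=15. stock: 19 - 15 = 4. total_sold = 32
  Event 11 (adjust -3): 4 + -3 = 1
  Event 12 (sale 14): sell min(14,1)=1. stock: 1 - 1 = 0. total_sold = 33
  Event 13 (sale 5): sell min(5,0)=0. stock: 0 - 0 = 0. total_sold = 33
  Event 14 (adjust +9): 0 + 9 = 9
  Event 15 (restock 22): 9 + 22 = 31
  Event 16 (sale 22): sell min(22,31)=22. stock: 31 - 22 = 9. total_sold = 55
Final: stock = 9, total_sold = 55

First zero at event 1.

Answer: 1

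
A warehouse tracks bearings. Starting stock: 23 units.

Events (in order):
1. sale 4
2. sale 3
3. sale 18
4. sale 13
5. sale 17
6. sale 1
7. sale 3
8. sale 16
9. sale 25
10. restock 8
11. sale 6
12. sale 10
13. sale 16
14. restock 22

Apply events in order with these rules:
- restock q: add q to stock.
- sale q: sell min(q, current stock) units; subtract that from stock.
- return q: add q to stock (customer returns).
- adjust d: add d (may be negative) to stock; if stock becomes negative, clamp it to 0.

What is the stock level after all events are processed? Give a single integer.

Processing events:
Start: stock = 23
  Event 1 (sale 4): sell min(4,23)=4. stock: 23 - 4 = 19. total_sold = 4
  Event 2 (sale 3): sell min(3,19)=3. stock: 19 - 3 = 16. total_sold = 7
  Event 3 (sale 18): sell min(18,16)=16. stock: 16 - 16 = 0. total_sold = 23
  Event 4 (sale 13): sell min(13,0)=0. stock: 0 - 0 = 0. total_sold = 23
  Event 5 (sale 17): sell min(17,0)=0. stock: 0 - 0 = 0. total_sold = 23
  Event 6 (sale 1): sell min(1,0)=0. stock: 0 - 0 = 0. total_sold = 23
  Event 7 (sale 3): sell min(3,0)=0. stock: 0 - 0 = 0. total_sold = 23
  Event 8 (sale 16): sell min(16,0)=0. stock: 0 - 0 = 0. total_sold = 23
  Event 9 (sale 25): sell min(25,0)=0. stock: 0 - 0 = 0. total_sold = 23
  Event 10 (restock 8): 0 + 8 = 8
  Event 11 (sale 6): sell min(6,8)=6. stock: 8 - 6 = 2. total_sold = 29
  Event 12 (sale 10): sell min(10,2)=2. stock: 2 - 2 = 0. total_sold = 31
  Event 13 (sale 16): sell min(16,0)=0. stock: 0 - 0 = 0. total_sold = 31
  Event 14 (restock 22): 0 + 22 = 22
Final: stock = 22, total_sold = 31

Answer: 22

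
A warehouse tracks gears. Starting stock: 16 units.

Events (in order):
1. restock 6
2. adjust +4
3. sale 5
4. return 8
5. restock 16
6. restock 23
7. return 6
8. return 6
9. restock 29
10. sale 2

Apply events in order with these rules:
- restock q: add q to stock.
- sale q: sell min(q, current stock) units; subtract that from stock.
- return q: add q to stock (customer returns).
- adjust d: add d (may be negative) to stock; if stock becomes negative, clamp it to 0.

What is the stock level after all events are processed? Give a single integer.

Answer: 107

Derivation:
Processing events:
Start: stock = 16
  Event 1 (restock 6): 16 + 6 = 22
  Event 2 (adjust +4): 22 + 4 = 26
  Event 3 (sale 5): sell min(5,26)=5. stock: 26 - 5 = 21. total_sold = 5
  Event 4 (return 8): 21 + 8 = 29
  Event 5 (restock 16): 29 + 16 = 45
  Event 6 (restock 23): 45 + 23 = 68
  Event 7 (return 6): 68 + 6 = 74
  Event 8 (return 6): 74 + 6 = 80
  Event 9 (restock 29): 80 + 29 = 109
  Event 10 (sale 2): sell min(2,109)=2. stock: 109 - 2 = 107. total_sold = 7
Final: stock = 107, total_sold = 7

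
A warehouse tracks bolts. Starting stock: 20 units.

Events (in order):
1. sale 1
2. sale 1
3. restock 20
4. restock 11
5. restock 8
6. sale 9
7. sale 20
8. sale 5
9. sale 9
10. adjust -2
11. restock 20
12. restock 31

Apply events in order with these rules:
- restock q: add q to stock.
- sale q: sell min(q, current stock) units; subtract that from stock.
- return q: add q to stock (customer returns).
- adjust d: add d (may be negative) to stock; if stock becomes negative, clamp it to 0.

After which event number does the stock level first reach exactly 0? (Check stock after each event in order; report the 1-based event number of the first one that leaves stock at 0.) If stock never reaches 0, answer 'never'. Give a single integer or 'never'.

Answer: never

Derivation:
Processing events:
Start: stock = 20
  Event 1 (sale 1): sell min(1,20)=1. stock: 20 - 1 = 19. total_sold = 1
  Event 2 (sale 1): sell min(1,19)=1. stock: 19 - 1 = 18. total_sold = 2
  Event 3 (restock 20): 18 + 20 = 38
  Event 4 (restock 11): 38 + 11 = 49
  Event 5 (restock 8): 49 + 8 = 57
  Event 6 (sale 9): sell min(9,57)=9. stock: 57 - 9 = 48. total_sold = 11
  Event 7 (sale 20): sell min(20,48)=20. stock: 48 - 20 = 28. total_sold = 31
  Event 8 (sale 5): sell min(5,28)=5. stock: 28 - 5 = 23. total_sold = 36
  Event 9 (sale 9): sell min(9,23)=9. stock: 23 - 9 = 14. total_sold = 45
  Event 10 (adjust -2): 14 + -2 = 12
  Event 11 (restock 20): 12 + 20 = 32
  Event 12 (restock 31): 32 + 31 = 63
Final: stock = 63, total_sold = 45

Stock never reaches 0.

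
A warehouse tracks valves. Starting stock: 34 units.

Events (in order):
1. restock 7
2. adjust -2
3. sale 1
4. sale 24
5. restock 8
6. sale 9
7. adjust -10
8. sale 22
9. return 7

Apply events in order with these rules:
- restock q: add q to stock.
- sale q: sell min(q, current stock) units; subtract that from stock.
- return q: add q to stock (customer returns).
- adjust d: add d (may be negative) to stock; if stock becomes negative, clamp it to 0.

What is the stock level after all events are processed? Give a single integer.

Answer: 7

Derivation:
Processing events:
Start: stock = 34
  Event 1 (restock 7): 34 + 7 = 41
  Event 2 (adjust -2): 41 + -2 = 39
  Event 3 (sale 1): sell min(1,39)=1. stock: 39 - 1 = 38. total_sold = 1
  Event 4 (sale 24): sell min(24,38)=24. stock: 38 - 24 = 14. total_sold = 25
  Event 5 (restock 8): 14 + 8 = 22
  Event 6 (sale 9): sell min(9,22)=9. stock: 22 - 9 = 13. total_sold = 34
  Event 7 (adjust -10): 13 + -10 = 3
  Event 8 (sale 22): sell min(22,3)=3. stock: 3 - 3 = 0. total_sold = 37
  Event 9 (return 7): 0 + 7 = 7
Final: stock = 7, total_sold = 37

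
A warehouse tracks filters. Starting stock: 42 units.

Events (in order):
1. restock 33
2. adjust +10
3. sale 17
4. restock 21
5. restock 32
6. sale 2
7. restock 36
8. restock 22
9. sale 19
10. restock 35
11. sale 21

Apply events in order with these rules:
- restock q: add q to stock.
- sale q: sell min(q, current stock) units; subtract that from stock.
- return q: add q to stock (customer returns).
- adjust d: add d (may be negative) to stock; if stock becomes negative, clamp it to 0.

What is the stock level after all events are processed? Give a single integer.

Answer: 172

Derivation:
Processing events:
Start: stock = 42
  Event 1 (restock 33): 42 + 33 = 75
  Event 2 (adjust +10): 75 + 10 = 85
  Event 3 (sale 17): sell min(17,85)=17. stock: 85 - 17 = 68. total_sold = 17
  Event 4 (restock 21): 68 + 21 = 89
  Event 5 (restock 32): 89 + 32 = 121
  Event 6 (sale 2): sell min(2,121)=2. stock: 121 - 2 = 119. total_sold = 19
  Event 7 (restock 36): 119 + 36 = 155
  Event 8 (restock 22): 155 + 22 = 177
  Event 9 (sale 19): sell min(19,177)=19. stock: 177 - 19 = 158. total_sold = 38
  Event 10 (restock 35): 158 + 35 = 193
  Event 11 (sale 21): sell min(21,193)=21. stock: 193 - 21 = 172. total_sold = 59
Final: stock = 172, total_sold = 59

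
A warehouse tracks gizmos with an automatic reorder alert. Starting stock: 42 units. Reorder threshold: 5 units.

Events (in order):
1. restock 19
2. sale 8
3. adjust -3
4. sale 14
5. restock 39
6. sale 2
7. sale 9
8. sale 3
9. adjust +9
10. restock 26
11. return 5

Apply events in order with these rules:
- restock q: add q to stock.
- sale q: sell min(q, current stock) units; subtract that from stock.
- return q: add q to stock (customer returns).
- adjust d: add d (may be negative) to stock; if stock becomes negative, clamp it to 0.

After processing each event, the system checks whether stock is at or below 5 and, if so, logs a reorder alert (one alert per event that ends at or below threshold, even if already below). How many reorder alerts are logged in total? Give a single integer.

Processing events:
Start: stock = 42
  Event 1 (restock 19): 42 + 19 = 61
  Event 2 (sale 8): sell min(8,61)=8. stock: 61 - 8 = 53. total_sold = 8
  Event 3 (adjust -3): 53 + -3 = 50
  Event 4 (sale 14): sell min(14,50)=14. stock: 50 - 14 = 36. total_sold = 22
  Event 5 (restock 39): 36 + 39 = 75
  Event 6 (sale 2): sell min(2,75)=2. stock: 75 - 2 = 73. total_sold = 24
  Event 7 (sale 9): sell min(9,73)=9. stock: 73 - 9 = 64. total_sold = 33
  Event 8 (sale 3): sell min(3,64)=3. stock: 64 - 3 = 61. total_sold = 36
  Event 9 (adjust +9): 61 + 9 = 70
  Event 10 (restock 26): 70 + 26 = 96
  Event 11 (return 5): 96 + 5 = 101
Final: stock = 101, total_sold = 36

Checking against threshold 5:
  After event 1: stock=61 > 5
  After event 2: stock=53 > 5
  After event 3: stock=50 > 5
  After event 4: stock=36 > 5
  After event 5: stock=75 > 5
  After event 6: stock=73 > 5
  After event 7: stock=64 > 5
  After event 8: stock=61 > 5
  After event 9: stock=70 > 5
  After event 10: stock=96 > 5
  After event 11: stock=101 > 5
Alert events: []. Count = 0

Answer: 0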